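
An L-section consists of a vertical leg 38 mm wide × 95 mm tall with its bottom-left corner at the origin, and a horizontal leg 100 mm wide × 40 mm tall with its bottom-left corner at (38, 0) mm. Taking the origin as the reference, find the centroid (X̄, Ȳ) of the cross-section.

X̄ = 55.27 mm, Ȳ = 33.05 mm

Part | A | x̄ᵢ | ȳᵢ | A·x̄ᵢ | A·ȳᵢ
vertical leg | 3610.00 | 19.00 | 47.50 | 68590.00 | 171475.00
horizontal leg | 4000.00 | 88.00 | 20.00 | 352000.00 | 80000.00
Σ | 7610.00 |  |  | 420590.00 | 251475.00
X̄ = 420590.00 / 7610.00 = 55.27 mm
Ȳ = 251475.00 / 7610.00 = 33.05 mm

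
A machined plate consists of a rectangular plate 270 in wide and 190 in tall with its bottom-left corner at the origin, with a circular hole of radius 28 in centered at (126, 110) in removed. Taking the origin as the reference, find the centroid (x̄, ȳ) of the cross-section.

x̄ = 135.45 in, ȳ = 94.24 in

plate: A = 270 × 190 = 51300.00, centroid at (135.00, 95.00).
hole: A = −π·28² = -2463.01, centroid at (126.00, 110.00).
ΣA = 48836.99 in², ΣAx̄ = 6615160.91 in³, ΣAȳ = 4602569.05 in³.
x̄ = 6615160.91/48836.99 = 135.45 in; ȳ = 4602569.05/48836.99 = 94.24 in.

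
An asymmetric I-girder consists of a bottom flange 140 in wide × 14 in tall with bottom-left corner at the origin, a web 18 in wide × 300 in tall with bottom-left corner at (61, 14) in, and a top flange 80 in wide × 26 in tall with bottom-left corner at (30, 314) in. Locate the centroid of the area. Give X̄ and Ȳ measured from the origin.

X̄ = 70.00 in, Ȳ = 167.32 in

bottom flange: A = 140 × 14 = 1960.00, centroid at (70.00, 7.00).
web: A = 18 × 300 = 5400.00, centroid at (70.00, 164.00).
top flange: A = 80 × 26 = 2080.00, centroid at (70.00, 327.00).
ΣA = 9440.00 in²
ΣAX̄ = (1960.00)(70.00) + (5400.00)(70.00) + (2080.00)(70.00) = 660800.00 in³
ΣAȲ = (1960.00)(7.00) + (5400.00)(164.00) + (2080.00)(327.00) = 1579480.00 in³
X̄ = 660800.00 / 9440.00 = 70.00 in
Ȳ = 1579480.00 / 9440.00 = 167.32 in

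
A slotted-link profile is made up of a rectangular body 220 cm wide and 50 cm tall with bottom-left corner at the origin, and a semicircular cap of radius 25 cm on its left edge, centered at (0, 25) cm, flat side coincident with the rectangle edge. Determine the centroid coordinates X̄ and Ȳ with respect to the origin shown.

X̄ = 100.12 cm, Ȳ = 25.00 cm

rectangular body: A = 220 × 50 = 11000.00, centroid at (110.00, 25.00).
semicircular end: A = ½π·25² = 981.75, centroid at (-10.61, 25.00).
ΣA = 11981.75 cm²
ΣAX̄ = (11000.00)(110.00) + (981.75)(-10.61) = 1199583.33 cm³
ΣAȲ = (11000.00)(25.00) + (981.75)(25.00) = 299543.69 cm³
X̄ = 1199583.33 / 11981.75 = 100.12 cm
Ȳ = 299543.69 / 11981.75 = 25.00 cm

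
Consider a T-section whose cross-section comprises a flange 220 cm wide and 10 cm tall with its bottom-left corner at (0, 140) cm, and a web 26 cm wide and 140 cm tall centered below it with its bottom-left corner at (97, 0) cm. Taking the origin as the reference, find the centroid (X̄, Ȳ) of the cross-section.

web: A = 26 × 140 = 3640.00, centroid at (110.00, 70.00).
flange: A = 220 × 10 = 2200.00, centroid at (110.00, 145.00).
ΣA = 5840.00 cm², ΣAX̄ = 642400.00 cm³, ΣAȲ = 573800.00 cm³.
X̄ = 642400.00/5840.00 = 110.00 cm; Ȳ = 573800.00/5840.00 = 98.25 cm.

X̄ = 110.00 cm, Ȳ = 98.25 cm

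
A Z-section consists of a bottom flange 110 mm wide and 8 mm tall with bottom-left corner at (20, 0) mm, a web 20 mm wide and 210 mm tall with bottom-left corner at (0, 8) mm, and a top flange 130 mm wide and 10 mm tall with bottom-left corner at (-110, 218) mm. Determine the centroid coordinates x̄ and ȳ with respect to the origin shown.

x̄ = 7.76 mm, ȳ = 120.38 mm

bottom flange: A = 110 × 8 = 880.00, centroid at (75.00, 4.00).
web: A = 20 × 210 = 4200.00, centroid at (10.00, 113.00).
top flange: A = 130 × 10 = 1300.00, centroid at (-45.00, 223.00).
ΣA = 6380.00 mm²
ΣAx̄ = (880.00)(75.00) + (4200.00)(10.00) + (1300.00)(-45.00) = 49500.00 mm³
ΣAȳ = (880.00)(4.00) + (4200.00)(113.00) + (1300.00)(223.00) = 768020.00 mm³
x̄ = 49500.00 / 6380.00 = 7.76 mm
ȳ = 768020.00 / 6380.00 = 120.38 mm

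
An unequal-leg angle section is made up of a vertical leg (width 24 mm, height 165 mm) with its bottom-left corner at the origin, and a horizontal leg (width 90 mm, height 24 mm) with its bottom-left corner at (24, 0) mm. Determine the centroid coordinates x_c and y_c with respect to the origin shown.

x_c = 32.12 mm, y_c = 57.62 mm

vertical leg: A = 24 × 165 = 3960.00, centroid at (12.00, 82.50).
horizontal leg: A = 90 × 24 = 2160.00, centroid at (69.00, 12.00).
ΣA = 6120.00 mm², ΣAx_c = 196560.00 mm³, ΣAy_c = 352620.00 mm³.
x_c = 196560.00/6120.00 = 32.12 mm; y_c = 352620.00/6120.00 = 57.62 mm.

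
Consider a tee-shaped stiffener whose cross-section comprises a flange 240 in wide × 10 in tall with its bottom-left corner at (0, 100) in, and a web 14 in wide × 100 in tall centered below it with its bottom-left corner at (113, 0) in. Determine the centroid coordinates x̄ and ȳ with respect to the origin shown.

Part | A | x̄ᵢ | ȳᵢ | A·x̄ᵢ | A·ȳᵢ
web | 1400.00 | 120.00 | 50.00 | 168000.00 | 70000.00
flange | 2400.00 | 120.00 | 105.00 | 288000.00 | 252000.00
Σ | 3800.00 |  |  | 456000.00 | 322000.00
x̄ = 456000.00 / 3800.00 = 120.00 in
ȳ = 322000.00 / 3800.00 = 84.74 in

x̄ = 120.00 in, ȳ = 84.74 in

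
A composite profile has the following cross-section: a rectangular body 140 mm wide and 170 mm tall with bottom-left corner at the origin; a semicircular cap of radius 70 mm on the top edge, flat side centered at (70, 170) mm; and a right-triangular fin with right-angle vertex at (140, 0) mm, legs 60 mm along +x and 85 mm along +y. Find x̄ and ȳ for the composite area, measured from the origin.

x̄ = 76.74 mm, ȳ = 106.69 mm

rectangular body: A = 140 × 170 = 23800.00, centroid at (70.00, 85.00).
semicircular top: A = ½π·70² = 7696.90, centroid at (70.00, 199.71).
triangular fin: A = ½·60·85 = 2550.00, centroid at (160.00, 28.33).
ΣA = 34046.90 mm²
ΣAx̄ = (23800.00)(70.00) + (7696.90)(70.00) + (2550.00)(160.00) = 2612783.14 mm³
ΣAȳ = (23800.00)(85.00) + (7696.90)(199.71) + (2550.00)(28.33) = 3632390.01 mm³
x̄ = 2612783.14 / 34046.90 = 76.74 mm
ȳ = 3632390.01 / 34046.90 = 106.69 mm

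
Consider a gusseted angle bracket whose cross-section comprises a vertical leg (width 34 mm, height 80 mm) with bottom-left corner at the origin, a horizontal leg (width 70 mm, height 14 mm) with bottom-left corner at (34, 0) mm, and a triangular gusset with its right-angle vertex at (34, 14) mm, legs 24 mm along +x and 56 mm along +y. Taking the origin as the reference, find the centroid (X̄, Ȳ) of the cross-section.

Part | A | x̄ᵢ | ȳᵢ | A·x̄ᵢ | A·ȳᵢ
vertical leg | 2720.00 | 17.00 | 40.00 | 46240.00 | 108800.00
horizontal leg | 980.00 | 69.00 | 7.00 | 67620.00 | 6860.00
gusset | 672.00 | 42.00 | 32.67 | 28224.00 | 21952.00
Σ | 4372.00 |  |  | 142084.00 | 137612.00
X̄ = 142084.00 / 4372.00 = 32.50 mm
Ȳ = 137612.00 / 4372.00 = 31.48 mm

X̄ = 32.50 mm, Ȳ = 31.48 mm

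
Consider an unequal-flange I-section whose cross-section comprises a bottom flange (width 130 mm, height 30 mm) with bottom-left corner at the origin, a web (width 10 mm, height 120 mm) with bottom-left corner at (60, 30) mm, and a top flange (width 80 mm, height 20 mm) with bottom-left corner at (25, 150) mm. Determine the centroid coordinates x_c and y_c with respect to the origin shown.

x_c = 65.00 mm, y_c = 63.06 mm

bottom flange: A = 130 × 30 = 3900.00, centroid at (65.00, 15.00).
web: A = 10 × 120 = 1200.00, centroid at (65.00, 90.00).
top flange: A = 80 × 20 = 1600.00, centroid at (65.00, 160.00).
ΣA = 6700.00 mm²
ΣAx_c = (3900.00)(65.00) + (1200.00)(65.00) + (1600.00)(65.00) = 435500.00 mm³
ΣAy_c = (3900.00)(15.00) + (1200.00)(90.00) + (1600.00)(160.00) = 422500.00 mm³
x_c = 435500.00 / 6700.00 = 65.00 mm
y_c = 422500.00 / 6700.00 = 63.06 mm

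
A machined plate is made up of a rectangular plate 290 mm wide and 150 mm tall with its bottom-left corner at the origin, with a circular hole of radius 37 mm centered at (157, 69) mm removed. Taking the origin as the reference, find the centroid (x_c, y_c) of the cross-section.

plate: A = 290 × 150 = 43500.00, centroid at (145.00, 75.00).
hole: A = −π·37² = -4300.84, centroid at (157.00, 69.00).
ΣA = 39199.16 mm²
ΣAx_c = (43500.00)(145.00) + (-4300.84)(157.00) = 5632268.07 mm³
ΣAy_c = (43500.00)(75.00) + (-4300.84)(69.00) = 2965742.02 mm³
x_c = 5632268.07 / 39199.16 = 143.68 mm
y_c = 2965742.02 / 39199.16 = 75.66 mm

x_c = 143.68 mm, y_c = 75.66 mm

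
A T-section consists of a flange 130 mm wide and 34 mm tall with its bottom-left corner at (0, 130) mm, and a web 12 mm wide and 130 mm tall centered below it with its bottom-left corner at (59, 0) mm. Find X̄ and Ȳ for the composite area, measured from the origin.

Part | A | x̄ᵢ | ȳᵢ | A·x̄ᵢ | A·ȳᵢ
web | 1560.00 | 65.00 | 65.00 | 101400.00 | 101400.00
flange | 4420.00 | 65.00 | 147.00 | 287300.00 | 649740.00
Σ | 5980.00 |  |  | 388700.00 | 751140.00
X̄ = 388700.00 / 5980.00 = 65.00 mm
Ȳ = 751140.00 / 5980.00 = 125.61 mm

X̄ = 65.00 mm, Ȳ = 125.61 mm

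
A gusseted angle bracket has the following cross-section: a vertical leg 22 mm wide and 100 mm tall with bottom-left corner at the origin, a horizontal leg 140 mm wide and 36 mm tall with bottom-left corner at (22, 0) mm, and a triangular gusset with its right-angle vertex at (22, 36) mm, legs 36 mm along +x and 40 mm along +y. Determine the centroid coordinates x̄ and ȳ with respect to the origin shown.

x̄ = 64.37 mm, ȳ = 29.68 mm

vertical leg: A = 22 × 100 = 2200.00, centroid at (11.00, 50.00).
horizontal leg: A = 140 × 36 = 5040.00, centroid at (92.00, 18.00).
gusset: A = ½·36·40 = 720.00, centroid at (34.00, 49.33).
ΣA = 7960.00 mm²
ΣAx̄ = (2200.00)(11.00) + (5040.00)(92.00) + (720.00)(34.00) = 512360.00 mm³
ΣAȳ = (2200.00)(50.00) + (5040.00)(18.00) + (720.00)(49.33) = 236240.00 mm³
x̄ = 512360.00 / 7960.00 = 64.37 mm
ȳ = 236240.00 / 7960.00 = 29.68 mm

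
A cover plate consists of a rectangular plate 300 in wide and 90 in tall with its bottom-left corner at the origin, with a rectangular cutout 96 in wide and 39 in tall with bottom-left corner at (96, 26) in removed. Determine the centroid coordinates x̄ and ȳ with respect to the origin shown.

x̄ = 150.97 in, ȳ = 44.92 in

plate: A = 300 × 90 = 27000.00, centroid at (150.00, 45.00).
hole: A = −(96 × 39) = -3744.00, centroid at (144.00, 45.50).
ΣA = 23256.00 in², ΣAx̄ = 3510864.00 in³, ΣAȳ = 1044648.00 in³.
x̄ = 3510864.00/23256.00 = 150.97 in; ȳ = 1044648.00/23256.00 = 44.92 in.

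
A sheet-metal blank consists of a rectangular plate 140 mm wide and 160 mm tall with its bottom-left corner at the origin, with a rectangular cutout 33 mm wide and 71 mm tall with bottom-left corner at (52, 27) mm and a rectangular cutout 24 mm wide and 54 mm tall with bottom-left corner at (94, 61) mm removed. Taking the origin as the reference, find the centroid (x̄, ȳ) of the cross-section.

plate: A = 140 × 160 = 22400.00, centroid at (70.00, 80.00).
hole 1: A = −(33 × 71) = -2343.00, centroid at (68.50, 62.50).
hole 2: A = −(24 × 54) = -1296.00, centroid at (106.00, 88.00).
ΣA = 18761.00 mm², ΣAx̄ = 1270128.50 mm³, ΣAȳ = 1531514.50 mm³.
x̄ = 1270128.50/18761.00 = 67.70 mm; ȳ = 1531514.50/18761.00 = 81.63 mm.

x̄ = 67.70 mm, ȳ = 81.63 mm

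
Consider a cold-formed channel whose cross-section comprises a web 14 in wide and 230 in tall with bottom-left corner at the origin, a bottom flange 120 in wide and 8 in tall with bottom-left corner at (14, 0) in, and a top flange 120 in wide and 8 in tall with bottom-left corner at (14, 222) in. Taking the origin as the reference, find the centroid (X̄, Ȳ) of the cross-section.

Part | A | x̄ᵢ | ȳᵢ | A·x̄ᵢ | A·ȳᵢ
web | 3220.00 | 7.00 | 115.00 | 22540.00 | 370300.00
bottom flange | 960.00 | 74.00 | 4.00 | 71040.00 | 3840.00
top flange | 960.00 | 74.00 | 226.00 | 71040.00 | 216960.00
Σ | 5140.00 |  |  | 164620.00 | 591100.00
X̄ = 164620.00 / 5140.00 = 32.03 in
Ȳ = 591100.00 / 5140.00 = 115.00 in

X̄ = 32.03 in, Ȳ = 115.00 in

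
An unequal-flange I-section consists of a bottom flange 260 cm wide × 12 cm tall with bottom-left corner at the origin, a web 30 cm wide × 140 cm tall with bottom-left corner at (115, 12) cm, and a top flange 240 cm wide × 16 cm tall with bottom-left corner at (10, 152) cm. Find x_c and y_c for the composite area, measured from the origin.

x_c = 130.00 cm, y_c = 87.59 cm

bottom flange: A = 260 × 12 = 3120.00, centroid at (130.00, 6.00).
web: A = 30 × 140 = 4200.00, centroid at (130.00, 82.00).
top flange: A = 240 × 16 = 3840.00, centroid at (130.00, 160.00).
ΣA = 11160.00 cm²
ΣAx_c = (3120.00)(130.00) + (4200.00)(130.00) + (3840.00)(130.00) = 1450800.00 cm³
ΣAy_c = (3120.00)(6.00) + (4200.00)(82.00) + (3840.00)(160.00) = 977520.00 cm³
x_c = 1450800.00 / 11160.00 = 130.00 cm
y_c = 977520.00 / 11160.00 = 87.59 cm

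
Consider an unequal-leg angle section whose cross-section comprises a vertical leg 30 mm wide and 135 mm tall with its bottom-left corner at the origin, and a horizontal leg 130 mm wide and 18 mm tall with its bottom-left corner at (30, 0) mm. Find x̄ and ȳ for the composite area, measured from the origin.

x̄ = 44.30 mm, ȳ = 46.08 mm

vertical leg: A = 30 × 135 = 4050.00, centroid at (15.00, 67.50).
horizontal leg: A = 130 × 18 = 2340.00, centroid at (95.00, 9.00).
ΣA = 6390.00 mm², ΣAx̄ = 283050.00 mm³, ΣAȳ = 294435.00 mm³.
x̄ = 283050.00/6390.00 = 44.30 mm; ȳ = 294435.00/6390.00 = 46.08 mm.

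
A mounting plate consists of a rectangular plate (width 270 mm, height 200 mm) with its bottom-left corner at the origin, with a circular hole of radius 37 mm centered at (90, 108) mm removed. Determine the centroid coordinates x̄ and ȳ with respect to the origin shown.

x̄ = 138.89 mm, ȳ = 99.31 mm

plate: A = 270 × 200 = 54000.00, centroid at (135.00, 100.00).
hole: A = −π·37² = -4300.84, centroid at (90.00, 108.00).
ΣA = 49699.16 mm², ΣAx̄ = 6902924.37 mm³, ΣAȳ = 4935509.24 mm³.
x̄ = 6902924.37/49699.16 = 138.89 mm; ȳ = 4935509.24/49699.16 = 99.31 mm.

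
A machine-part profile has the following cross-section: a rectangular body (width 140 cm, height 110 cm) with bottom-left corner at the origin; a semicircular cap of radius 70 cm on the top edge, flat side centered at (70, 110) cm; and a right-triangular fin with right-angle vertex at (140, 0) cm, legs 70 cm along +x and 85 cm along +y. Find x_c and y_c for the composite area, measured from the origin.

Part | A | x̄ᵢ | ȳᵢ | A·x̄ᵢ | A·ȳᵢ
rectangular body | 15400.00 | 70.00 | 55.00 | 1078000.00 | 847000.00
semicircular top | 7696.90 | 70.00 | 139.71 | 538783.14 | 1075325.89
triangular fin | 2975.00 | 163.33 | 28.33 | 485916.67 | 84291.67
Σ | 26071.90 |  |  | 2102699.81 | 2006617.55
x_c = 2102699.81 / 26071.90 = 80.65 cm
y_c = 2006617.55 / 26071.90 = 76.96 cm

x_c = 80.65 cm, y_c = 76.96 cm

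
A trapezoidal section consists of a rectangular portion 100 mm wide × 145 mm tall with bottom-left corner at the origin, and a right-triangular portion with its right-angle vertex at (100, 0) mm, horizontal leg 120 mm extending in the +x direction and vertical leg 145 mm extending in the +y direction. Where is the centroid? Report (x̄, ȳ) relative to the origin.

Part | A | x̄ᵢ | ȳᵢ | A·x̄ᵢ | A·ȳᵢ
rectangular portion | 14500.00 | 50.00 | 72.50 | 725000.00 | 1051250.00
triangular portion | 8700.00 | 140.00 | 48.33 | 1218000.00 | 420500.00
Σ | 23200.00 |  |  | 1943000.00 | 1471750.00
x̄ = 1943000.00 / 23200.00 = 83.75 mm
ȳ = 1471750.00 / 23200.00 = 63.44 mm

x̄ = 83.75 mm, ȳ = 63.44 mm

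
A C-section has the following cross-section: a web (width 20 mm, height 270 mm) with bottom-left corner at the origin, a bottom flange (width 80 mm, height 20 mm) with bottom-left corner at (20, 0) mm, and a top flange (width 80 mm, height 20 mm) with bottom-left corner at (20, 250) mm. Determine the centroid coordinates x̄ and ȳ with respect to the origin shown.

x̄ = 28.60 mm, ȳ = 135.00 mm

web: A = 20 × 270 = 5400.00, centroid at (10.00, 135.00).
bottom flange: A = 80 × 20 = 1600.00, centroid at (60.00, 10.00).
top flange: A = 80 × 20 = 1600.00, centroid at (60.00, 260.00).
ΣA = 8600.00 mm², ΣAx̄ = 246000.00 mm³, ΣAȳ = 1161000.00 mm³.
x̄ = 246000.00/8600.00 = 28.60 mm; ȳ = 1161000.00/8600.00 = 135.00 mm.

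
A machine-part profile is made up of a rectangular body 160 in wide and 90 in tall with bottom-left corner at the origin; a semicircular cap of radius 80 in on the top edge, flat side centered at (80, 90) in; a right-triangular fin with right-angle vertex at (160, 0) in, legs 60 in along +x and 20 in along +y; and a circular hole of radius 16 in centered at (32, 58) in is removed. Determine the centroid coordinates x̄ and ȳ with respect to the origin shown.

x̄ = 84.07 in, ȳ = 76.35 in

Part | A | x̄ᵢ | ȳᵢ | A·x̄ᵢ | A·ȳᵢ
rectangular body | 14400.00 | 80.00 | 45.00 | 1152000.00 | 648000.00
semicircular top | 10053.10 | 80.00 | 123.95 | 804247.72 | 1246112.02
triangular fin | 600.00 | 180.00 | 6.67 | 108000.00 | 4000.00
hole | -804.25 | 32.00 | 58.00 | -25735.93 | -46646.37
Σ | 24248.85 |  |  | 2038511.79 | 1851465.65
x̄ = 2038511.79 / 24248.85 = 84.07 in
ȳ = 1851465.65 / 24248.85 = 76.35 in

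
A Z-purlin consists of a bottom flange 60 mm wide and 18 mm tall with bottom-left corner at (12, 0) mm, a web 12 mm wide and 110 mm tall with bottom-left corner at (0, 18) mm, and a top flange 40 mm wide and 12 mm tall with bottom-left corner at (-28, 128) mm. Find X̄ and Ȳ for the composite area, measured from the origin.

bottom flange: A = 60 × 18 = 1080.00, centroid at (42.00, 9.00).
web: A = 12 × 110 = 1320.00, centroid at (6.00, 73.00).
top flange: A = 40 × 12 = 480.00, centroid at (-8.00, 134.00).
ΣA = 2880.00 mm², ΣAX̄ = 49440.00 mm³, ΣAȲ = 170400.00 mm³.
X̄ = 49440.00/2880.00 = 17.17 mm; Ȳ = 170400.00/2880.00 = 59.17 mm.

X̄ = 17.17 mm, Ȳ = 59.17 mm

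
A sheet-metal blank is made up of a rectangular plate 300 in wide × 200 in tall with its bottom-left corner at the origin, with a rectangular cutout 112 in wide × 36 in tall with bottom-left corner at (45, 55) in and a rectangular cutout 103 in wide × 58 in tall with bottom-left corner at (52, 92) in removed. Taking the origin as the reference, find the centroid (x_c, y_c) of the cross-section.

x_c = 159.51 in, y_c = 99.67 in

plate: A = 300 × 200 = 60000.00, centroid at (150.00, 100.00).
hole 1: A = −(112 × 36) = -4032.00, centroid at (101.00, 73.00).
hole 2: A = −(103 × 58) = -5974.00, centroid at (103.50, 121.00).
ΣA = 49994.00 in²
ΣAx_c = (60000.00)(150.00) + (-4032.00)(101.00) + (-5974.00)(103.50) = 7974459.00 in³
ΣAy_c = (60000.00)(100.00) + (-4032.00)(73.00) + (-5974.00)(121.00) = 4982810.00 in³
x_c = 7974459.00 / 49994.00 = 159.51 in
y_c = 4982810.00 / 49994.00 = 99.67 in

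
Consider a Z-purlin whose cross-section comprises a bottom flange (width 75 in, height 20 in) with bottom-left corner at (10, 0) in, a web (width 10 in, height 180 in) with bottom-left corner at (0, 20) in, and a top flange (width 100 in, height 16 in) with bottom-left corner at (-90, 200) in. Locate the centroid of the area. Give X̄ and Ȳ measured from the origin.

X̄ = 3.32 in, Ȳ = 111.39 in

bottom flange: A = 75 × 20 = 1500.00, centroid at (47.50, 10.00).
web: A = 10 × 180 = 1800.00, centroid at (5.00, 110.00).
top flange: A = 100 × 16 = 1600.00, centroid at (-40.00, 208.00).
ΣA = 4900.00 in², ΣAX̄ = 16250.00 in³, ΣAȲ = 545800.00 in³.
X̄ = 16250.00/4900.00 = 3.32 in; Ȳ = 545800.00/4900.00 = 111.39 in.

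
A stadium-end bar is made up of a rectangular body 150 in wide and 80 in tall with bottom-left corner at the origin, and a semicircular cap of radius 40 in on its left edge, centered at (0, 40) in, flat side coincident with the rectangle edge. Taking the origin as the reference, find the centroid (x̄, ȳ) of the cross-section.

x̄ = 59.07 in, ȳ = 40.00 in

Part | A | x̄ᵢ | ȳᵢ | A·x̄ᵢ | A·ȳᵢ
rectangular body | 12000.00 | 75.00 | 40.00 | 900000.00 | 480000.00
semicircular end | 2513.27 | -16.98 | 40.00 | -42666.67 | 100530.96
Σ | 14513.27 |  |  | 857333.33 | 580530.96
x̄ = 857333.33 / 14513.27 = 59.07 in
ȳ = 580530.96 / 14513.27 = 40.00 in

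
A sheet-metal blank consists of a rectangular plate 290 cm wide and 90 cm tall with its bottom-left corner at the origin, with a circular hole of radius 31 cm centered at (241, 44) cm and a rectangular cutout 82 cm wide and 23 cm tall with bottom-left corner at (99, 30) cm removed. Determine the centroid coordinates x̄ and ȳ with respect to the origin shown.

x̄ = 131.77 cm, ȳ = 45.45 cm

Part | A | x̄ᵢ | ȳᵢ | A·x̄ᵢ | A·ȳᵢ
plate | 26100.00 | 145.00 | 45.00 | 3784500.00 | 1174500.00
hole 1 | -3019.07 | 241.00 | 44.00 | -727596.00 | -132839.10
hole 2 | -1886.00 | 140.00 | 41.50 | -264040.00 | -78269.00
Σ | 21194.93 |  |  | 2792864.00 | 963391.90
x̄ = 2792864.00 / 21194.93 = 131.77 cm
ȳ = 963391.90 / 21194.93 = 45.45 cm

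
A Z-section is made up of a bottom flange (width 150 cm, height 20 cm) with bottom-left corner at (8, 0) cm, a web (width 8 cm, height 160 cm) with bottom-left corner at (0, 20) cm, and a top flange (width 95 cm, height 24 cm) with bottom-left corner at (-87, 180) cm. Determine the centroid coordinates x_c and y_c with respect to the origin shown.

bottom flange: A = 150 × 20 = 3000.00, centroid at (83.00, 10.00).
web: A = 8 × 160 = 1280.00, centroid at (4.00, 100.00).
top flange: A = 95 × 24 = 2280.00, centroid at (-39.50, 192.00).
ΣA = 6560.00 cm², ΣAx_c = 164060.00 cm³, ΣAy_c = 595760.00 cm³.
x_c = 164060.00/6560.00 = 25.01 cm; y_c = 595760.00/6560.00 = 90.82 cm.

x_c = 25.01 cm, y_c = 90.82 cm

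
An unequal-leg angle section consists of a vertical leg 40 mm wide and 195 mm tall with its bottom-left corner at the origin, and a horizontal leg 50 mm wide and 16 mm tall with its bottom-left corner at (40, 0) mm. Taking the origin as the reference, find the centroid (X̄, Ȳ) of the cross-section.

Part | A | x̄ᵢ | ȳᵢ | A·x̄ᵢ | A·ȳᵢ
vertical leg | 7800.00 | 20.00 | 97.50 | 156000.00 | 760500.00
horizontal leg | 800.00 | 65.00 | 8.00 | 52000.00 | 6400.00
Σ | 8600.00 |  |  | 208000.00 | 766900.00
X̄ = 208000.00 / 8600.00 = 24.19 mm
Ȳ = 766900.00 / 8600.00 = 89.17 mm

X̄ = 24.19 mm, Ȳ = 89.17 mm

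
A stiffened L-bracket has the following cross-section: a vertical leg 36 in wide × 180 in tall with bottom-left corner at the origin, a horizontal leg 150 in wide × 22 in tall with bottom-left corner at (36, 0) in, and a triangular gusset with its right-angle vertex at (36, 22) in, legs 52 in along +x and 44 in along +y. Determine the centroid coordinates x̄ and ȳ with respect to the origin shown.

vertical leg: A = 36 × 180 = 6480.00, centroid at (18.00, 90.00).
horizontal leg: A = 150 × 22 = 3300.00, centroid at (111.00, 11.00).
gusset: A = ½·52·44 = 1144.00, centroid at (53.33, 36.67).
ΣA = 10924.00 in²
ΣAx̄ = (6480.00)(18.00) + (3300.00)(111.00) + (1144.00)(53.33) = 543953.33 in³
ΣAȳ = (6480.00)(90.00) + (3300.00)(11.00) + (1144.00)(36.67) = 661446.67 in³
x̄ = 543953.33 / 10924.00 = 49.79 in
ȳ = 661446.67 / 10924.00 = 60.55 in

x̄ = 49.79 in, ȳ = 60.55 in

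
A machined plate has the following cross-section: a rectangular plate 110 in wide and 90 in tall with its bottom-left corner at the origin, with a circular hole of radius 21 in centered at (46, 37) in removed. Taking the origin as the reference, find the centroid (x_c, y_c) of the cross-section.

Part | A | x̄ᵢ | ȳᵢ | A·x̄ᵢ | A·ȳᵢ
plate | 9900.00 | 55.00 | 45.00 | 544500.00 | 445500.00
hole | -1385.44 | 46.00 | 37.00 | -63730.35 | -51261.37
Σ | 8514.56 |  |  | 480769.65 | 394238.63
x_c = 480769.65 / 8514.56 = 56.46 in
y_c = 394238.63 / 8514.56 = 46.30 in

x_c = 56.46 in, y_c = 46.30 in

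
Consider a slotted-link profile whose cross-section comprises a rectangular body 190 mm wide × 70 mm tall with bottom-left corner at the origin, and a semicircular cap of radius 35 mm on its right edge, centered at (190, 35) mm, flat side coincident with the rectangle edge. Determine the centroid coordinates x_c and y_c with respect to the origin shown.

x_c = 108.88 mm, y_c = 35.00 mm

rectangular body: A = 190 × 70 = 13300.00, centroid at (95.00, 35.00).
semicircular end: A = ½π·35² = 1924.23, centroid at (204.85, 35.00).
ΣA = 15224.23 mm², ΣAx_c = 1657686.18 mm³, ΣAy_c = 532847.89 mm³.
x_c = 1657686.18/15224.23 = 108.88 mm; y_c = 532847.89/15224.23 = 35.00 mm.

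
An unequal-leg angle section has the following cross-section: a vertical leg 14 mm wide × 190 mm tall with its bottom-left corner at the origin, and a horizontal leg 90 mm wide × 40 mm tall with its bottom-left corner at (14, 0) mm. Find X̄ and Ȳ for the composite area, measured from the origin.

Part | A | x̄ᵢ | ȳᵢ | A·x̄ᵢ | A·ȳᵢ
vertical leg | 2660.00 | 7.00 | 95.00 | 18620.00 | 252700.00
horizontal leg | 3600.00 | 59.00 | 20.00 | 212400.00 | 72000.00
Σ | 6260.00 |  |  | 231020.00 | 324700.00
X̄ = 231020.00 / 6260.00 = 36.90 mm
Ȳ = 324700.00 / 6260.00 = 51.87 mm

X̄ = 36.90 mm, Ȳ = 51.87 mm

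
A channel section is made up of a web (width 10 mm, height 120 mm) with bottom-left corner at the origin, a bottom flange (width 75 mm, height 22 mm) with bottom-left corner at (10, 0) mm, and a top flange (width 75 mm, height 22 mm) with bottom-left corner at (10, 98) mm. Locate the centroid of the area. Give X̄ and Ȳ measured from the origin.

web: A = 10 × 120 = 1200.00, centroid at (5.00, 60.00).
bottom flange: A = 75 × 22 = 1650.00, centroid at (47.50, 11.00).
top flange: A = 75 × 22 = 1650.00, centroid at (47.50, 109.00).
ΣA = 4500.00 mm², ΣAX̄ = 162750.00 mm³, ΣAȲ = 270000.00 mm³.
X̄ = 162750.00/4500.00 = 36.17 mm; Ȳ = 270000.00/4500.00 = 60.00 mm.

X̄ = 36.17 mm, Ȳ = 60.00 mm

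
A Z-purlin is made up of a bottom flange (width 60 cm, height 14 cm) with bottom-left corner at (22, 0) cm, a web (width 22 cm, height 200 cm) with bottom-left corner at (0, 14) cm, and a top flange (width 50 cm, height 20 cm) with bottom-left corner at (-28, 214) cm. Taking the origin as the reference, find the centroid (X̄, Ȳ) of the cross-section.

X̄ = 14.28 cm, Ȳ = 117.22 cm

Part | A | x̄ᵢ | ȳᵢ | A·x̄ᵢ | A·ȳᵢ
bottom flange | 840.00 | 52.00 | 7.00 | 43680.00 | 5880.00
web | 4400.00 | 11.00 | 114.00 | 48400.00 | 501600.00
top flange | 1000.00 | -3.00 | 224.00 | -3000.00 | 224000.00
Σ | 6240.00 |  |  | 89080.00 | 731480.00
X̄ = 89080.00 / 6240.00 = 14.28 cm
Ȳ = 731480.00 / 6240.00 = 117.22 cm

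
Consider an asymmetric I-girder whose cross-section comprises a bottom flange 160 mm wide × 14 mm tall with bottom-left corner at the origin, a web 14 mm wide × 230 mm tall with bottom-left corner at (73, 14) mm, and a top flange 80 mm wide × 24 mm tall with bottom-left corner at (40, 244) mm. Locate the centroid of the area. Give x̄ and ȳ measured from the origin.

x̄ = 80.00 mm, ȳ = 125.01 mm

bottom flange: A = 160 × 14 = 2240.00, centroid at (80.00, 7.00).
web: A = 14 × 230 = 3220.00, centroid at (80.00, 129.00).
top flange: A = 80 × 24 = 1920.00, centroid at (80.00, 256.00).
ΣA = 7380.00 mm²
ΣAx̄ = (2240.00)(80.00) + (3220.00)(80.00) + (1920.00)(80.00) = 590400.00 mm³
ΣAȳ = (2240.00)(7.00) + (3220.00)(129.00) + (1920.00)(256.00) = 922580.00 mm³
x̄ = 590400.00 / 7380.00 = 80.00 mm
ȳ = 922580.00 / 7380.00 = 125.01 mm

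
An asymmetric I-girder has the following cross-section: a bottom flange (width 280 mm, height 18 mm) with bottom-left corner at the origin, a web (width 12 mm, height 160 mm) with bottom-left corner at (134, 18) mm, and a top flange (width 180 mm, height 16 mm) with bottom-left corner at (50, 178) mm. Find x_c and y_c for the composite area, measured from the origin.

x_c = 140.00 mm, y_c = 78.17 mm

Part | A | x̄ᵢ | ȳᵢ | A·x̄ᵢ | A·ȳᵢ
bottom flange | 5040.00 | 140.00 | 9.00 | 705600.00 | 45360.00
web | 1920.00 | 140.00 | 98.00 | 268800.00 | 188160.00
top flange | 2880.00 | 140.00 | 186.00 | 403200.00 | 535680.00
Σ | 9840.00 |  |  | 1377600.00 | 769200.00
x_c = 1377600.00 / 9840.00 = 140.00 mm
y_c = 769200.00 / 9840.00 = 78.17 mm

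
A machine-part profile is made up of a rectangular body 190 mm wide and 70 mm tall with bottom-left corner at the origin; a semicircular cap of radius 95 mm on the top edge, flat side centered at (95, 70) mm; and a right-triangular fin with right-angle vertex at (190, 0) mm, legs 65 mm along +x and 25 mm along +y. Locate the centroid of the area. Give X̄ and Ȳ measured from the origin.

X̄ = 98.35 mm, Ȳ = 71.98 mm

Part | A | x̄ᵢ | ȳᵢ | A·x̄ᵢ | A·ȳᵢ
rectangular body | 13300.00 | 95.00 | 35.00 | 1263500.00 | 465500.00
semicircular top | 14176.44 | 95.00 | 110.32 | 1346761.50 | 1563933.91
triangular fin | 812.50 | 211.67 | 8.33 | 171979.17 | 6770.83
Σ | 28288.94 |  |  | 2782240.67 | 2036204.75
X̄ = 2782240.67 / 28288.94 = 98.35 mm
Ȳ = 2036204.75 / 28288.94 = 71.98 mm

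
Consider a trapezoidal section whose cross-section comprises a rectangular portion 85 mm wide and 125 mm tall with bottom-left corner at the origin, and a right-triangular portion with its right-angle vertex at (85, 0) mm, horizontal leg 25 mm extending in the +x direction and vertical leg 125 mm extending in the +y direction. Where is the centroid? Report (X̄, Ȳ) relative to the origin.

X̄ = 49.02 mm, Ȳ = 59.83 mm

Part | A | x̄ᵢ | ȳᵢ | A·x̄ᵢ | A·ȳᵢ
rectangular portion | 10625.00 | 42.50 | 62.50 | 451562.50 | 664062.50
triangular portion | 1562.50 | 93.33 | 41.67 | 145833.33 | 65104.17
Σ | 12187.50 |  |  | 597395.83 | 729166.67
X̄ = 597395.83 / 12187.50 = 49.02 mm
Ȳ = 729166.67 / 12187.50 = 59.83 mm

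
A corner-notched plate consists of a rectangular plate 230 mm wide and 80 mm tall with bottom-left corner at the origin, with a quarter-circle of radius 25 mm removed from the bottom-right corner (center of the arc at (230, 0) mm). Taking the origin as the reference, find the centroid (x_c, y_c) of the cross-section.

plate: A = 230 × 80 = 18400.00, centroid at (115.00, 40.00).
removed quarter-circle: A = −¼π·25² = -490.87, centroid at (219.39, 10.61).
ΣA = 17909.13 mm², ΣAx_c = 2008307.35 mm³, ΣAy_c = 730791.67 mm³.
x_c = 2008307.35/17909.13 = 112.14 mm; y_c = 730791.67/17909.13 = 40.81 mm.

x_c = 112.14 mm, y_c = 40.81 mm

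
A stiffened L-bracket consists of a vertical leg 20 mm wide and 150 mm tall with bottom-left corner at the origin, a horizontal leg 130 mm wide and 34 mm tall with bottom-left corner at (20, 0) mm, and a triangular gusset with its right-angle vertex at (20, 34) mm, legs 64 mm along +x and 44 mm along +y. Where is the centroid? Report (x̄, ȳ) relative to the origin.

Part | A | x̄ᵢ | ȳᵢ | A·x̄ᵢ | A·ȳᵢ
vertical leg | 3000.00 | 10.00 | 75.00 | 30000.00 | 225000.00
horizontal leg | 4420.00 | 85.00 | 17.00 | 375700.00 | 75140.00
gusset | 1408.00 | 41.33 | 48.67 | 58197.33 | 68522.67
Σ | 8828.00 |  |  | 463897.33 | 368662.67
x̄ = 463897.33 / 8828.00 = 52.55 mm
ȳ = 368662.67 / 8828.00 = 41.76 mm

x̄ = 52.55 mm, ȳ = 41.76 mm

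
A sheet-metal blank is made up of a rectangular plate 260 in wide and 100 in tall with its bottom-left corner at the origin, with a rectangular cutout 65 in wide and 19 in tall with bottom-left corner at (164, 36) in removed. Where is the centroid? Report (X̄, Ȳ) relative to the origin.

plate: A = 260 × 100 = 26000.00, centroid at (130.00, 50.00).
hole: A = −(65 × 19) = -1235.00, centroid at (196.50, 45.50).
ΣA = 24765.00 in²
ΣAX̄ = (26000.00)(130.00) + (-1235.00)(196.50) = 3137322.50 in³
ΣAȲ = (26000.00)(50.00) + (-1235.00)(45.50) = 1243807.50 in³
X̄ = 3137322.50 / 24765.00 = 126.68 in
Ȳ = 1243807.50 / 24765.00 = 50.22 in

X̄ = 126.68 in, Ȳ = 50.22 in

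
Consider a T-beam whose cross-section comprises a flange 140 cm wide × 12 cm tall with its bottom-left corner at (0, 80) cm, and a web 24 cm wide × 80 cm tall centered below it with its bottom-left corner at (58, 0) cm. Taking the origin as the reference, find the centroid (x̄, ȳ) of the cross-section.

web: A = 24 × 80 = 1920.00, centroid at (70.00, 40.00).
flange: A = 140 × 12 = 1680.00, centroid at (70.00, 86.00).
ΣA = 3600.00 cm², ΣAx̄ = 252000.00 cm³, ΣAȳ = 221280.00 cm³.
x̄ = 252000.00/3600.00 = 70.00 cm; ȳ = 221280.00/3600.00 = 61.47 cm.

x̄ = 70.00 cm, ȳ = 61.47 cm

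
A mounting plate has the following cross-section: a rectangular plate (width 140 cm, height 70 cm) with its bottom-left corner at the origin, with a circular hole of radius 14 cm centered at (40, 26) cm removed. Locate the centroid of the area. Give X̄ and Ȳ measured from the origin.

X̄ = 72.01 cm, Ȳ = 35.60 cm

plate: A = 140 × 70 = 9800.00, centroid at (70.00, 35.00).
hole: A = −π·14² = -615.75, centroid at (40.00, 26.00).
ΣA = 9184.25 cm², ΣAX̄ = 661369.91 cm³, ΣAȲ = 326990.44 cm³.
X̄ = 661369.91/9184.25 = 72.01 cm; Ȳ = 326990.44/9184.25 = 35.60 cm.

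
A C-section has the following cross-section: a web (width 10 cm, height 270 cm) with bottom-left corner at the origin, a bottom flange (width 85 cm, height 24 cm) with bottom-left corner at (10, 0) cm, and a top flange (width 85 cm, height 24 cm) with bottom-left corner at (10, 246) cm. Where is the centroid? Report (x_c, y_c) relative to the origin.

web: A = 10 × 270 = 2700.00, centroid at (5.00, 135.00).
bottom flange: A = 85 × 24 = 2040.00, centroid at (52.50, 12.00).
top flange: A = 85 × 24 = 2040.00, centroid at (52.50, 258.00).
ΣA = 6780.00 cm²
ΣAx_c = (2700.00)(5.00) + (2040.00)(52.50) + (2040.00)(52.50) = 227700.00 cm³
ΣAy_c = (2700.00)(135.00) + (2040.00)(12.00) + (2040.00)(258.00) = 915300.00 cm³
x_c = 227700.00 / 6780.00 = 33.58 cm
y_c = 915300.00 / 6780.00 = 135.00 cm

x_c = 33.58 cm, y_c = 135.00 cm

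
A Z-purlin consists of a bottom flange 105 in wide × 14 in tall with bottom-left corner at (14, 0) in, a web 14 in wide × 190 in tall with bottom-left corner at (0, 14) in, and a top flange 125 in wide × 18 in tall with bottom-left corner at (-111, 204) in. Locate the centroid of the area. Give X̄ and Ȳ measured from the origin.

X̄ = 1.14 in, Ȳ = 122.18 in

bottom flange: A = 105 × 14 = 1470.00, centroid at (66.50, 7.00).
web: A = 14 × 190 = 2660.00, centroid at (7.00, 109.00).
top flange: A = 125 × 18 = 2250.00, centroid at (-48.50, 213.00).
ΣA = 6380.00 in², ΣAX̄ = 7250.00 in³, ΣAȲ = 779480.00 in³.
X̄ = 7250.00/6380.00 = 1.14 in; Ȳ = 779480.00/6380.00 = 122.18 in.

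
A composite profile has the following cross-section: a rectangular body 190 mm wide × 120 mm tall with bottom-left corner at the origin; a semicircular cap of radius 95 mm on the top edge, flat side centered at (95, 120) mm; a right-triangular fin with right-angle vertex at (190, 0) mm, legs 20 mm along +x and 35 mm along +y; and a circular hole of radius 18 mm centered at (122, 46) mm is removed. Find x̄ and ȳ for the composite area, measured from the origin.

x̄ = 95.22 mm, ȳ = 99.10 mm

rectangular body: A = 190 × 120 = 22800.00, centroid at (95.00, 60.00).
semicircular top: A = ½π·95² = 14176.44, centroid at (95.00, 160.32).
triangular fin: A = ½·20·35 = 350.00, centroid at (196.67, 11.67).
hole: A = −π·18² = -1017.88, centroid at (122.00, 46.00).
ΣA = 36308.56 mm²
ΣAx̄ = (22800.00)(95.00) + (14176.44)(95.00) + (350.00)(196.67) + (-1017.88)(122.00) = 3457413.96 mm³
ΣAȳ = (22800.00)(60.00) + (14176.44)(160.32) + (350.00)(11.67) + (-1017.88)(46.00) = 3598016.79 mm³
x̄ = 3457413.96 / 36308.56 = 95.22 mm
ȳ = 3598016.79 / 36308.56 = 99.10 mm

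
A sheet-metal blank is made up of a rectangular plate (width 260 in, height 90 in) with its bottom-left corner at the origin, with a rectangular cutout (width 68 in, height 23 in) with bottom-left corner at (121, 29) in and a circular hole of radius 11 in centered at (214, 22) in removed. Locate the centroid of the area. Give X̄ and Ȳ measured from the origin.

X̄ = 126.69 in, Ȳ = 45.74 in

plate: A = 260 × 90 = 23400.00, centroid at (130.00, 45.00).
hole 1: A = −(68 × 23) = -1564.00, centroid at (155.00, 40.50).
hole 2: A = −π·11² = -380.13, centroid at (214.00, 22.00).
ΣA = 21455.87 in²
ΣAX̄ = (23400.00)(130.00) + (-1564.00)(155.00) + (-380.13)(214.00) = 2718231.60 in³
ΣAȲ = (23400.00)(45.00) + (-1564.00)(40.50) + (-380.13)(22.00) = 981295.08 in³
X̄ = 2718231.60 / 21455.87 = 126.69 in
Ȳ = 981295.08 / 21455.87 = 45.74 in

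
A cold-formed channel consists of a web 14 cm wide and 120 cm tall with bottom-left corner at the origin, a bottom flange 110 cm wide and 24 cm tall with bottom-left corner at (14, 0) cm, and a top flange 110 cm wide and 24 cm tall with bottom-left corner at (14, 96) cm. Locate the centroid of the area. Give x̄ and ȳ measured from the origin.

web: A = 14 × 120 = 1680.00, centroid at (7.00, 60.00).
bottom flange: A = 110 × 24 = 2640.00, centroid at (69.00, 12.00).
top flange: A = 110 × 24 = 2640.00, centroid at (69.00, 108.00).
ΣA = 6960.00 cm², ΣAx̄ = 376080.00 cm³, ΣAȳ = 417600.00 cm³.
x̄ = 376080.00/6960.00 = 54.03 cm; ȳ = 417600.00/6960.00 = 60.00 cm.

x̄ = 54.03 cm, ȳ = 60.00 cm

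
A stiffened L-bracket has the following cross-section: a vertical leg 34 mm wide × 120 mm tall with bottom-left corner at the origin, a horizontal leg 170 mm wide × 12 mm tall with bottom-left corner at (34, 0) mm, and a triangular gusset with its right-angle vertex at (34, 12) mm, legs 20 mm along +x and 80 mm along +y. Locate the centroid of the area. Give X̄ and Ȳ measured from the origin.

X̄ = 49.81 mm, Ȳ = 41.61 mm

vertical leg: A = 34 × 120 = 4080.00, centroid at (17.00, 60.00).
horizontal leg: A = 170 × 12 = 2040.00, centroid at (119.00, 6.00).
gusset: A = ½·20·80 = 800.00, centroid at (40.67, 38.67).
ΣA = 6920.00 mm², ΣAX̄ = 344653.33 mm³, ΣAȲ = 287973.33 mm³.
X̄ = 344653.33/6920.00 = 49.81 mm; Ȳ = 287973.33/6920.00 = 41.61 mm.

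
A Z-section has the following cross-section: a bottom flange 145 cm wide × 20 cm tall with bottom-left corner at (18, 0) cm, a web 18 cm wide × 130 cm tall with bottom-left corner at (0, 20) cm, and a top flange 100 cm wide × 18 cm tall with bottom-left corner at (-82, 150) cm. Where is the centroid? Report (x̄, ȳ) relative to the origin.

x̄ = 32.09 cm, ȳ = 73.03 cm

bottom flange: A = 145 × 20 = 2900.00, centroid at (90.50, 10.00).
web: A = 18 × 130 = 2340.00, centroid at (9.00, 85.00).
top flange: A = 100 × 18 = 1800.00, centroid at (-32.00, 159.00).
ΣA = 7040.00 cm²
ΣAx̄ = (2900.00)(90.50) + (2340.00)(9.00) + (1800.00)(-32.00) = 225910.00 cm³
ΣAȳ = (2900.00)(10.00) + (2340.00)(85.00) + (1800.00)(159.00) = 514100.00 cm³
x̄ = 225910.00 / 7040.00 = 32.09 cm
ȳ = 514100.00 / 7040.00 = 73.03 cm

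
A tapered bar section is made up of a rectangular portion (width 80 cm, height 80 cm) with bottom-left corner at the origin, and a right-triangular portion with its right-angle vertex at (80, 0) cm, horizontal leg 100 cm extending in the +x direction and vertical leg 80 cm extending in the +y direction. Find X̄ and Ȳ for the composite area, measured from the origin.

rectangular portion: A = 80 × 80 = 6400.00, centroid at (40.00, 40.00).
triangular portion: A = ½·100·80 = 4000.00, centroid at (113.33, 26.67).
ΣA = 10400.00 cm²
ΣAX̄ = (6400.00)(40.00) + (4000.00)(113.33) = 709333.33 cm³
ΣAȲ = (6400.00)(40.00) + (4000.00)(26.67) = 362666.67 cm³
X̄ = 709333.33 / 10400.00 = 68.21 cm
Ȳ = 362666.67 / 10400.00 = 34.87 cm

X̄ = 68.21 cm, Ȳ = 34.87 cm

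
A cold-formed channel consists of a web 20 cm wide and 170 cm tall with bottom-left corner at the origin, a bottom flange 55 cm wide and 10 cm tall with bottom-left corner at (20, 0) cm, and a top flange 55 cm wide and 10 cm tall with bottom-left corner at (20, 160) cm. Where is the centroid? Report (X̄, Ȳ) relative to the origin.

Part | A | x̄ᵢ | ȳᵢ | A·x̄ᵢ | A·ȳᵢ
web | 3400.00 | 10.00 | 85.00 | 34000.00 | 289000.00
bottom flange | 550.00 | 47.50 | 5.00 | 26125.00 | 2750.00
top flange | 550.00 | 47.50 | 165.00 | 26125.00 | 90750.00
Σ | 4500.00 |  |  | 86250.00 | 382500.00
X̄ = 86250.00 / 4500.00 = 19.17 cm
Ȳ = 382500.00 / 4500.00 = 85.00 cm

X̄ = 19.17 cm, Ȳ = 85.00 cm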